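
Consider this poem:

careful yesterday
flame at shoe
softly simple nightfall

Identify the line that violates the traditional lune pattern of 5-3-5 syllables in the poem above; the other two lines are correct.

Line 1: careful (2), yesterday (3) → 5 ✓
Line 2: flame (1), at (1), shoe (1) → 3 ✓
Line 3: softly (2), simple (2), nightfall (2) → 6 (expected 5)

Line 3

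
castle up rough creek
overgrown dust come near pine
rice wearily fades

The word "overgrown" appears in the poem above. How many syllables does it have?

3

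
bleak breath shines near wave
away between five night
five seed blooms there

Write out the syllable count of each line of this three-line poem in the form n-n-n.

Line 1: bleak (1), breath (1), shines (1), near (1), wave (1) → 5
Line 2: away (2), between (2), five (1), night (1) → 6
Line 3: five (1), seed (1), blooms (1), there (1) → 4

5-6-4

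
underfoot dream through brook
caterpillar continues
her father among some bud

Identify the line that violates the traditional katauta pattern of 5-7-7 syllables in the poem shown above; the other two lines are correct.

The first line

Line 1: underfoot (3), dream (1), through (1), brook (1) → 6 (expected 5)
Line 2: caterpillar (4), continues (3) → 7 ✓
Line 3: her (1), father (2), among (2), some (1), bud (1) → 7 ✓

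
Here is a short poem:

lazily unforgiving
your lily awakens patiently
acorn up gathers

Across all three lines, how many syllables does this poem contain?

Line 1: "lazily unforgiving": 3+4 = 7
Line 2: "your lily awakens patiently": 1+2+3+3 = 9
Line 3: "acorn up gathers": 2+1+2 = 5
Total: 7 + 9 + 5 = 21

21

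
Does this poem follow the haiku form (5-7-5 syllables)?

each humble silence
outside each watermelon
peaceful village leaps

Yes

Line 1: each(1) + humble(2) + silence(2) = 5 ✓
Line 2: outside(2) + each(1) + watermelon(4) = 7 ✓
Line 3: peaceful(2) + village(2) + leaps(1) = 5 ✓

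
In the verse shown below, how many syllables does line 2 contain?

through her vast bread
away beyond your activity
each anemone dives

Line 2: away (2), beyond (2), your (1), activity (4) → 9

9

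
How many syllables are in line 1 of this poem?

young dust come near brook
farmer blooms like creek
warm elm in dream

5

Line 1: young(1) + dust(1) + come(1) + near(1) + brook(1) = 5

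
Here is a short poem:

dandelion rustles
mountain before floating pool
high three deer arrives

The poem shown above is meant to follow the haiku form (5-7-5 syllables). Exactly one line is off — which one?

Line 1: dandelion(4) + rustles(2) = 6 (expected 5)
Line 2: mountain(2) + before(2) + floating(2) + pool(1) = 7 ✓
Line 3: high(1) + three(1) + deer(1) + arrives(2) = 5 ✓

The first line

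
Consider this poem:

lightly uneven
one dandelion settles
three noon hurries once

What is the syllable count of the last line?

The last line: "three noon hurries once": 1+1+2+1 = 5

5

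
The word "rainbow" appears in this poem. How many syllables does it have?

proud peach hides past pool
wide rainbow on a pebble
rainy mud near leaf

"rainbow" has 2 syllables.

2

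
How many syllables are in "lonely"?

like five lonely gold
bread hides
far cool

2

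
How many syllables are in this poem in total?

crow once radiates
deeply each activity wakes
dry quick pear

Line 1: "crow once radiates": 1+1+3 = 5
Line 2: "deeply each activity wakes": 2+1+4+1 = 8
Line 3: "dry quick pear": 1+1+1 = 3
Total: 5 + 8 + 3 = 16

16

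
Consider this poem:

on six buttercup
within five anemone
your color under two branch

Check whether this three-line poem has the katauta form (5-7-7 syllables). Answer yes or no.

Yes

Line 1: on(1) + six(1) + buttercup(3) = 5 ✓
Line 2: within(2) + five(1) + anemone(4) = 7 ✓
Line 3: your(1) + color(2) + under(2) + two(1) + branch(1) = 7 ✓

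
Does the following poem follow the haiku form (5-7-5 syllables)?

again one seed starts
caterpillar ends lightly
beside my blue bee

Line 1: again(2) + one(1) + seed(1) + starts(1) = 5 ✓
Line 2: caterpillar(4) + ends(1) + lightly(2) = 7 ✓
Line 3: beside(2) + my(1) + blue(1) + bee(1) = 5 ✓

Yes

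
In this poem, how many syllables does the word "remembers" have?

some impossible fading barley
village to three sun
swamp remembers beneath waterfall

3

"remembers" has 3 syllables.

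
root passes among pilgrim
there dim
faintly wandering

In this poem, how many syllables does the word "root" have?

1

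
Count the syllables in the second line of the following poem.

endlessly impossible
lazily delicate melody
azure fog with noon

9

The second line: lazily(3) + delicate(3) + melody(3) = 9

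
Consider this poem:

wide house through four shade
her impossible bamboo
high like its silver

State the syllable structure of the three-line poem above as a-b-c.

Line 1: "wide house through four shade": 1+1+1+1+1 = 5
Line 2: "her impossible bamboo": 1+4+2 = 7
Line 3: "high like its silver": 1+1+1+2 = 5

5-7-5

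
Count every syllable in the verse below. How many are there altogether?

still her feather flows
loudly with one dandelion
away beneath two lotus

Line 1: still (1), her (1), feather (2), flows (1) → 5
Line 2: loudly (2), with (1), one (1), dandelion (4) → 8
Line 3: away (2), beneath (2), two (1), lotus (2) → 7
Total: 5 + 8 + 7 = 20

20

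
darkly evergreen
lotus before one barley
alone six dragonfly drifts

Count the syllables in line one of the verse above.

5

Line one: darkly (2), evergreen (3) → 5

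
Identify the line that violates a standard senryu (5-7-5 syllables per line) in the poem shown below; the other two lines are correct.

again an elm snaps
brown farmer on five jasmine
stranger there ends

Line 1: again(2) + an(1) + elm(1) + snaps(1) = 5 ✓
Line 2: brown(1) + farmer(2) + on(1) + five(1) + jasmine(2) = 7 ✓
Line 3: stranger(2) + there(1) + ends(1) = 4 (expected 5)

The third line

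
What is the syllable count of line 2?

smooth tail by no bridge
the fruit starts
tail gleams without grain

Line 2: the (1), fruit (1), starts (1) → 3

3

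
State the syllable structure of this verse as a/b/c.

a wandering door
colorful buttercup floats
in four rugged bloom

Line 1: "a wandering door": 1+3+1 = 5
Line 2: "colorful buttercup floats": 3+3+1 = 7
Line 3: "in four rugged bloom": 1+1+2+1 = 5

5/7/5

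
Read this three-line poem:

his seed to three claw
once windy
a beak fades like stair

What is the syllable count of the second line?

3

The second line: once (1), windy (2) → 3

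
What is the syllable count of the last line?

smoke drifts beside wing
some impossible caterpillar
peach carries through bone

The last line: peach(1) + carries(2) + through(1) + bone(1) = 5

5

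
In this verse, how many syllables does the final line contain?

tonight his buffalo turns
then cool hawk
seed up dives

The final line: "seed up dives": 1+1+1 = 3

3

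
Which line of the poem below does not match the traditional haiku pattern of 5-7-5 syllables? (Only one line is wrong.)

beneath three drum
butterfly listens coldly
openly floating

The first line

Line 1: beneath(2) + three(1) + drum(1) = 4 (expected 5)
Line 2: butterfly(3) + listens(2) + coldly(2) = 7 ✓
Line 3: openly(3) + floating(2) = 5 ✓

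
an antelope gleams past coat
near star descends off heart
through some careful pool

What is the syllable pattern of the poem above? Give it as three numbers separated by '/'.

Line 1: "an antelope gleams past coat": 1+3+1+1+1 = 7
Line 2: "near star descends off heart": 1+1+2+1+1 = 6
Line 3: "through some careful pool": 1+1+2+1 = 5

7/6/5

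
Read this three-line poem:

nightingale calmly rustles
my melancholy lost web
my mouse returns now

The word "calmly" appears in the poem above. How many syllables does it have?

2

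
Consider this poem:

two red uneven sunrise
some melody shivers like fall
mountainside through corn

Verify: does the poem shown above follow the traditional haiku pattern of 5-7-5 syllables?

Line 1: two(1) + red(1) + uneven(3) + sunrise(2) = 7 (expected 5)
Line 2: some(1) + melody(3) + shivers(2) + like(1) + fall(1) = 8 (expected 7)
Line 3: mountainside(3) + through(1) + corn(1) = 5 ✓

No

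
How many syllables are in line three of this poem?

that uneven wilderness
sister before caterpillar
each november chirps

Line three: each (1), november (3), chirps (1) → 5

5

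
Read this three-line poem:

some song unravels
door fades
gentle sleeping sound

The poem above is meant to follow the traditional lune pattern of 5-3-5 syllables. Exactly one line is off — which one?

The second line

Line 1: some (1), song (1), unravels (3) → 5 ✓
Line 2: door (1), fades (1) → 2 (expected 3)
Line 3: gentle (2), sleeping (2), sound (1) → 5 ✓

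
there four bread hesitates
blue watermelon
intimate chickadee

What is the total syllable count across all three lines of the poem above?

17

Line 1: there(1) + four(1) + bread(1) + hesitates(3) = 6
Line 2: blue(1) + watermelon(4) = 5
Line 3: intimate(3) + chickadee(3) = 6
Total: 6 + 5 + 6 = 17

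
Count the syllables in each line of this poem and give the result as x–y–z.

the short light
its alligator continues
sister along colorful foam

3–8–8

Line 1: "the short light": 1+1+1 = 3
Line 2: "its alligator continues": 1+4+3 = 8
Line 3: "sister along colorful foam": 2+2+3+1 = 8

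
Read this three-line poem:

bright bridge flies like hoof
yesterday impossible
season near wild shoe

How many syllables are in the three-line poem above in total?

17

Line 1: bright(1) + bridge(1) + flies(1) + like(1) + hoof(1) = 5
Line 2: yesterday(3) + impossible(4) = 7
Line 3: season(2) + near(1) + wild(1) + shoe(1) = 5
Total: 5 + 7 + 5 = 17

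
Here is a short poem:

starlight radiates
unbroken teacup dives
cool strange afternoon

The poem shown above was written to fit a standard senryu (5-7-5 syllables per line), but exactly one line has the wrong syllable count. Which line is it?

The second line

Line 1: "starlight radiates": 2+3 = 5 ✓
Line 2: "unbroken teacup dives": 3+2+1 = 6 (expected 7)
Line 3: "cool strange afternoon": 1+1+3 = 5 ✓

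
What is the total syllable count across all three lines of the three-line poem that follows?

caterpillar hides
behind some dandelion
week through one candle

17

Line 1: "caterpillar hides": 4+1 = 5
Line 2: "behind some dandelion": 2+1+4 = 7
Line 3: "week through one candle": 1+1+1+2 = 5
Total: 5 + 7 + 5 = 17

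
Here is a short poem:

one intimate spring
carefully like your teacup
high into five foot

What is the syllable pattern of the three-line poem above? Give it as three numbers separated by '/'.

Line 1: one(1) + intimate(3) + spring(1) = 5
Line 2: carefully(3) + like(1) + your(1) + teacup(2) = 7
Line 3: high(1) + into(2) + five(1) + foot(1) = 5

5/7/5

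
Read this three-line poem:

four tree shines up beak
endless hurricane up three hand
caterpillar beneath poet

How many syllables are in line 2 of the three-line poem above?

8

Line 2: "endless hurricane up three hand": 2+3+1+1+1 = 8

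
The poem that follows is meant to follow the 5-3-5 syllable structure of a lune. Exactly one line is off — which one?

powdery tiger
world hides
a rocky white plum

Line 1: powdery (3), tiger (2) → 5 ✓
Line 2: world (1), hides (1) → 2 (expected 3)
Line 3: a (1), rocky (2), white (1), plum (1) → 5 ✓

Line 2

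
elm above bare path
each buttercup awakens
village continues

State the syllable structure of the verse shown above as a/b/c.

Line 1: "elm above bare path": 1+2+1+1 = 5
Line 2: "each buttercup awakens": 1+3+3 = 7
Line 3: "village continues": 2+3 = 5

5/7/5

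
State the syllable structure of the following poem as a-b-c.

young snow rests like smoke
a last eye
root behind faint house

5-3-5

Line 1: young(1) + snow(1) + rests(1) + like(1) + smoke(1) = 5
Line 2: a(1) + last(1) + eye(1) = 3
Line 3: root(1) + behind(2) + faint(1) + house(1) = 5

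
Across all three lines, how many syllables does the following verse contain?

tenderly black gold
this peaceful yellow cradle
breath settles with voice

Line 1: tenderly(3) + black(1) + gold(1) = 5
Line 2: this(1) + peaceful(2) + yellow(2) + cradle(2) = 7
Line 3: breath(1) + settles(2) + with(1) + voice(1) = 5
Total: 5 + 7 + 5 = 17

17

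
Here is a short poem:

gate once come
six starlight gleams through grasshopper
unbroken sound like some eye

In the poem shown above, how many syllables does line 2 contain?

Line 2: "six starlight gleams through grasshopper": 1+2+1+1+3 = 8

8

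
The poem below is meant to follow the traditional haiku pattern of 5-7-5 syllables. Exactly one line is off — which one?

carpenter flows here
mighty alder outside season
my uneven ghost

Line 1: "carpenter flows here": 3+1+1 = 5 ✓
Line 2: "mighty alder outside season": 2+2+2+2 = 8 (expected 7)
Line 3: "my uneven ghost": 1+3+1 = 5 ✓

Line 2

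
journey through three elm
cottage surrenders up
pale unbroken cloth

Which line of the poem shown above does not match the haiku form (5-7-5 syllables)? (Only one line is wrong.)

Line 1: journey (2), through (1), three (1), elm (1) → 5 ✓
Line 2: cottage (2), surrenders (3), up (1) → 6 (expected 7)
Line 3: pale (1), unbroken (3), cloth (1) → 5 ✓

Line 2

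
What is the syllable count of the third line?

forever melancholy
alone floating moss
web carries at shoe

5

The third line: "web carries at shoe": 1+2+1+1 = 5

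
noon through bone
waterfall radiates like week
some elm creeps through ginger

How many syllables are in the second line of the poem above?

The second line: "waterfall radiates like week": 3+3+1+1 = 8

8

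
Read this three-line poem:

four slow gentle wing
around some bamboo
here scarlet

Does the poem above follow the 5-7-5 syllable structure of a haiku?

Line 1: four (1), slow (1), gentle (2), wing (1) → 5 ✓
Line 2: around (2), some (1), bamboo (2) → 5 (expected 7)
Line 3: here (1), scarlet (2) → 3 (expected 5)

No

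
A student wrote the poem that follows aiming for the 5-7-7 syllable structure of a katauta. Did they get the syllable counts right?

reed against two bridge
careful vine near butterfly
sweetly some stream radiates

Yes

Line 1: reed(1) + against(2) + two(1) + bridge(1) = 5 ✓
Line 2: careful(2) + vine(1) + near(1) + butterfly(3) = 7 ✓
Line 3: sweetly(2) + some(1) + stream(1) + radiates(3) = 7 ✓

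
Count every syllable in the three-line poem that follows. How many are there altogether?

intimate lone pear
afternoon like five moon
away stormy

15

Line 1: "intimate lone pear": 3+1+1 = 5
Line 2: "afternoon like five moon": 3+1+1+1 = 6
Line 3: "away stormy": 2+2 = 4
Total: 5 + 6 + 4 = 15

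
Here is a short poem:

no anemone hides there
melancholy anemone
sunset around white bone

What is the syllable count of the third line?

6

The third line: "sunset around white bone": 2+2+1+1 = 6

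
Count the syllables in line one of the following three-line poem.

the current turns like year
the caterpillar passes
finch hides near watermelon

Line one: the (1), current (2), turns (1), like (1), year (1) → 6

6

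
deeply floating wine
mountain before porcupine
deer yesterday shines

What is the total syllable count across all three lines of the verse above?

Line 1: deeply (2), floating (2), wine (1) → 5
Line 2: mountain (2), before (2), porcupine (3) → 7
Line 3: deer (1), yesterday (3), shines (1) → 5
Total: 5 + 7 + 5 = 17

17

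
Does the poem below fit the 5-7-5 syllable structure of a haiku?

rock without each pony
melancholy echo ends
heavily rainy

Line 1: rock(1) + without(2) + each(1) + pony(2) = 6 (expected 5)
Line 2: melancholy(4) + echo(2) + ends(1) = 7 ✓
Line 3: heavily(3) + rainy(2) = 5 ✓

No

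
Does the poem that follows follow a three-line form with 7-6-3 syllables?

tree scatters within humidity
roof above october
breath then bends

No

Line 1: "tree scatters within humidity": 1+2+2+4 = 9 (expected 7)
Line 2: "roof above october": 1+2+3 = 6 ✓
Line 3: "breath then bends": 1+1+1 = 3 ✓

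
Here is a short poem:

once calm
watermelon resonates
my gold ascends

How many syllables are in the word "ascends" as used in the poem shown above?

"ascends" has 2 syllables.

2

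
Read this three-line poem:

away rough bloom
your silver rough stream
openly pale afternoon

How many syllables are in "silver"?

2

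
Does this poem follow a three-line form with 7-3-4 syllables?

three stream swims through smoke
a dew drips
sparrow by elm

Line 1: "three stream swims through smoke": 1+1+1+1+1 = 5 (expected 7)
Line 2: "a dew drips": 1+1+1 = 3 ✓
Line 3: "sparrow by elm": 2+1+1 = 4 ✓

No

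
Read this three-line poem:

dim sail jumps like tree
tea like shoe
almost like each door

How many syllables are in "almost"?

2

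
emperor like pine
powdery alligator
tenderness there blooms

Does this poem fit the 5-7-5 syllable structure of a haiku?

Yes

Line 1: emperor (3), like (1), pine (1) → 5 ✓
Line 2: powdery (3), alligator (4) → 7 ✓
Line 3: tenderness (3), there (1), blooms (1) → 5 ✓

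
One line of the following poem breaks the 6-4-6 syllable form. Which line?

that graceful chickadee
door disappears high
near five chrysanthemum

Line 1: that (1), graceful (2), chickadee (3) → 6 ✓
Line 2: door (1), disappears (3), high (1) → 5 (expected 4)
Line 3: near (1), five (1), chrysanthemum (4) → 6 ✓

The second line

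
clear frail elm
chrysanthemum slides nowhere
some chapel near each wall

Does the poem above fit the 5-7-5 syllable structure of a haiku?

No

Line 1: clear(1) + frail(1) + elm(1) = 3 (expected 5)
Line 2: chrysanthemum(4) + slides(1) + nowhere(2) = 7 ✓
Line 3: some(1) + chapel(2) + near(1) + each(1) + wall(1) = 6 (expected 5)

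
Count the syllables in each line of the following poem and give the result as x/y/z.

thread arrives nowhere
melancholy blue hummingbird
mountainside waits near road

5/8/6

Line 1: thread (1), arrives (2), nowhere (2) → 5
Line 2: melancholy (4), blue (1), hummingbird (3) → 8
Line 3: mountainside (3), waits (1), near (1), road (1) → 6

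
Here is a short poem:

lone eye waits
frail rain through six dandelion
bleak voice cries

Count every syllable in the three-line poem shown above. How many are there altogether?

14

Line 1: lone(1) + eye(1) + waits(1) = 3
Line 2: frail(1) + rain(1) + through(1) + six(1) + dandelion(4) = 8
Line 3: bleak(1) + voice(1) + cries(1) = 3
Total: 3 + 8 + 3 = 14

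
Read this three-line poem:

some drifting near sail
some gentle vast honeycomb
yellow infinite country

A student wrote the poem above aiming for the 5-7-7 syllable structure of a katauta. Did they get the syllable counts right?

Line 1: some(1) + drifting(2) + near(1) + sail(1) = 5 ✓
Line 2: some(1) + gentle(2) + vast(1) + honeycomb(3) = 7 ✓
Line 3: yellow(2) + infinite(3) + country(2) = 7 ✓

Yes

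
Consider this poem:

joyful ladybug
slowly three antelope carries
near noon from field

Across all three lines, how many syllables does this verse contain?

17

Line 1: joyful (2), ladybug (3) → 5
Line 2: slowly (2), three (1), antelope (3), carries (2) → 8
Line 3: near (1), noon (1), from (1), field (1) → 4
Total: 5 + 8 + 4 = 17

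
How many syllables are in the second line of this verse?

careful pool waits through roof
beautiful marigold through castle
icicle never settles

9

The second line: beautiful(3) + marigold(3) + through(1) + castle(2) = 9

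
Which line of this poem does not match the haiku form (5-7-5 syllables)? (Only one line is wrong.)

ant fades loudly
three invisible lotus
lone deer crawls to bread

Line 1: ant(1) + fades(1) + loudly(2) = 4 (expected 5)
Line 2: three(1) + invisible(4) + lotus(2) = 7 ✓
Line 3: lone(1) + deer(1) + crawls(1) + to(1) + bread(1) = 5 ✓

Line 1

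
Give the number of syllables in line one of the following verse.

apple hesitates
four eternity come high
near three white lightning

Line one: apple (2), hesitates (3) → 5

5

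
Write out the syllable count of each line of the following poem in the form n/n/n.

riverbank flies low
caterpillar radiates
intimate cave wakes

Line 1: "riverbank flies low": 3+1+1 = 5
Line 2: "caterpillar radiates": 4+3 = 7
Line 3: "intimate cave wakes": 3+1+1 = 5

5/7/5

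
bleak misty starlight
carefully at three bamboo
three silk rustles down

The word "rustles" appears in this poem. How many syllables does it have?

2

"rustles" has 2 syllables.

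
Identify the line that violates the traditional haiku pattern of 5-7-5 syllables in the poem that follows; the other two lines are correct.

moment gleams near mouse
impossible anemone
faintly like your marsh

Line 1: moment(2) + gleams(1) + near(1) + mouse(1) = 5 ✓
Line 2: impossible(4) + anemone(4) = 8 (expected 7)
Line 3: faintly(2) + like(1) + your(1) + marsh(1) = 5 ✓

Line 2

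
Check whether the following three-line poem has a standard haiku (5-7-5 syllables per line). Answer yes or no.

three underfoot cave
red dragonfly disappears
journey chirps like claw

Line 1: three(1) + underfoot(3) + cave(1) = 5 ✓
Line 2: red(1) + dragonfly(3) + disappears(3) = 7 ✓
Line 3: journey(2) + chirps(1) + like(1) + claw(1) = 5 ✓

Yes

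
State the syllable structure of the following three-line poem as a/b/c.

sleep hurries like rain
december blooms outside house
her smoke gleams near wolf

Line 1: "sleep hurries like rain": 1+2+1+1 = 5
Line 2: "december blooms outside house": 3+1+2+1 = 7
Line 3: "her smoke gleams near wolf": 1+1+1+1+1 = 5

5/7/5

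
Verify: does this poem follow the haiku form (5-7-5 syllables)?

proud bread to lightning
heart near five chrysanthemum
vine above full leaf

Yes

Line 1: proud (1), bread (1), to (1), lightning (2) → 5 ✓
Line 2: heart (1), near (1), five (1), chrysanthemum (4) → 7 ✓
Line 3: vine (1), above (2), full (1), leaf (1) → 5 ✓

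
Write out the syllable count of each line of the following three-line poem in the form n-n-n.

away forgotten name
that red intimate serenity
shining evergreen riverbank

6-9-8

Line 1: away(2) + forgotten(3) + name(1) = 6
Line 2: that(1) + red(1) + intimate(3) + serenity(4) = 9
Line 3: shining(2) + evergreen(3) + riverbank(3) = 8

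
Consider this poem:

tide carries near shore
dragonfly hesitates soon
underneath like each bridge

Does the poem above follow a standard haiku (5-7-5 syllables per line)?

Line 1: "tide carries near shore": 1+2+1+1 = 5 ✓
Line 2: "dragonfly hesitates soon": 3+3+1 = 7 ✓
Line 3: "underneath like each bridge": 3+1+1+1 = 6 (expected 5)

No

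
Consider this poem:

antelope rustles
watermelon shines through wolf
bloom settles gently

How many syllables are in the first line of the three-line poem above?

The first line: "antelope rustles": 3+2 = 5

5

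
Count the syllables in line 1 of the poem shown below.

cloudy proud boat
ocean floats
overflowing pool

Line 1: cloudy (2), proud (1), boat (1) → 4

4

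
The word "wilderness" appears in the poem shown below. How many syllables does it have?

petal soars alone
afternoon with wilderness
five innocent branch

3

"wilderness" has 3 syllables.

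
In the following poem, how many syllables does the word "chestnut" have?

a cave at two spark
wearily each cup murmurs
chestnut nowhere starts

2

"chestnut" has 2 syllables.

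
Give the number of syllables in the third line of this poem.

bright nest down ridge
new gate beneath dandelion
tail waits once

The third line: tail(1) + waits(1) + once(1) = 3

3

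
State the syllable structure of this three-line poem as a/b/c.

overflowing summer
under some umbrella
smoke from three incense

Line 1: overflowing(4) + summer(2) = 6
Line 2: under(2) + some(1) + umbrella(3) = 6
Line 3: smoke(1) + from(1) + three(1) + incense(2) = 5

6/6/5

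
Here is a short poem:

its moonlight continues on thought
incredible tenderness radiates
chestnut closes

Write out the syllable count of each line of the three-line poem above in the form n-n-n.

8-10-4

Line 1: "its moonlight continues on thought": 1+2+3+1+1 = 8
Line 2: "incredible tenderness radiates": 4+3+3 = 10
Line 3: "chestnut closes": 2+2 = 4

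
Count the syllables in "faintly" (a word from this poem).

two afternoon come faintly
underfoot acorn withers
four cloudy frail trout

"faintly" has 2 syllables.

2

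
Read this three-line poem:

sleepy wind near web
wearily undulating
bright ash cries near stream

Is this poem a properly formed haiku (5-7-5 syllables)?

Yes

Line 1: "sleepy wind near web": 2+1+1+1 = 5 ✓
Line 2: "wearily undulating": 3+4 = 7 ✓
Line 3: "bright ash cries near stream": 1+1+1+1+1 = 5 ✓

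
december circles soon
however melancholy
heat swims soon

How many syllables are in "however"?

3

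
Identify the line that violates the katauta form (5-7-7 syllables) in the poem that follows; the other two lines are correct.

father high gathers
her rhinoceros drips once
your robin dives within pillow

Line 1: father (2), high (1), gathers (2) → 5 ✓
Line 2: her (1), rhinoceros (4), drips (1), once (1) → 7 ✓
Line 3: your (1), robin (2), dives (1), within (2), pillow (2) → 8 (expected 7)

The third line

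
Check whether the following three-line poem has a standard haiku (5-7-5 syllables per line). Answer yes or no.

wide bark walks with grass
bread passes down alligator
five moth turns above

No

Line 1: wide(1) + bark(1) + walks(1) + with(1) + grass(1) = 5 ✓
Line 2: bread(1) + passes(2) + down(1) + alligator(4) = 8 (expected 7)
Line 3: five(1) + moth(1) + turns(1) + above(2) = 5 ✓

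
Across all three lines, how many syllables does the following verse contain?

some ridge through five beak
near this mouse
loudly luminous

Line 1: some(1) + ridge(1) + through(1) + five(1) + beak(1) = 5
Line 2: near(1) + this(1) + mouse(1) = 3
Line 3: loudly(2) + luminous(3) = 5
Total: 5 + 3 + 5 = 13

13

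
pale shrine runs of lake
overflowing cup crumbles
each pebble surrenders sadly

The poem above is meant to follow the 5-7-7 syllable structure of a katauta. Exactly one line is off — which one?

The third line

Line 1: pale (1), shrine (1), runs (1), of (1), lake (1) → 5 ✓
Line 2: overflowing (4), cup (1), crumbles (2) → 7 ✓
Line 3: each (1), pebble (2), surrenders (3), sadly (2) → 8 (expected 7)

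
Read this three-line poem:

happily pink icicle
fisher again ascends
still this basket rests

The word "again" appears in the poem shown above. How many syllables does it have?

2

"again" has 2 syllables.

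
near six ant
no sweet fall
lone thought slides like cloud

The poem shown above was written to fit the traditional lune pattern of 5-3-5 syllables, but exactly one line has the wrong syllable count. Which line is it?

Line 1: near(1) + six(1) + ant(1) = 3 (expected 5)
Line 2: no(1) + sweet(1) + fall(1) = 3 ✓
Line 3: lone(1) + thought(1) + slides(1) + like(1) + cloud(1) = 5 ✓

Line 1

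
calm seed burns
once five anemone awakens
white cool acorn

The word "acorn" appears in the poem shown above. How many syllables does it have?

2

"acorn" has 2 syllables.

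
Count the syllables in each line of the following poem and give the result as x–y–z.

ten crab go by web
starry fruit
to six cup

Line 1: "ten crab go by web": 1+1+1+1+1 = 5
Line 2: "starry fruit": 2+1 = 3
Line 3: "to six cup": 1+1+1 = 3

5–3–3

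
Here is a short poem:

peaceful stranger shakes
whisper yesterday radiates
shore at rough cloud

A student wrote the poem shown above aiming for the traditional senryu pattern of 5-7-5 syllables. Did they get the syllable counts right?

No

Line 1: "peaceful stranger shakes": 2+2+1 = 5 ✓
Line 2: "whisper yesterday radiates": 2+3+3 = 8 (expected 7)
Line 3: "shore at rough cloud": 1+1+1+1 = 4 (expected 5)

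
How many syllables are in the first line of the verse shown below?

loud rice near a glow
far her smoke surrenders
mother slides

The first line: "loud rice near a glow": 1+1+1+1+1 = 5

5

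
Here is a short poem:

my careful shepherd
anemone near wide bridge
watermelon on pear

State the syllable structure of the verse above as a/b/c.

5/7/6

Line 1: my (1), careful (2), shepherd (2) → 5
Line 2: anemone (4), near (1), wide (1), bridge (1) → 7
Line 3: watermelon (4), on (1), pear (1) → 6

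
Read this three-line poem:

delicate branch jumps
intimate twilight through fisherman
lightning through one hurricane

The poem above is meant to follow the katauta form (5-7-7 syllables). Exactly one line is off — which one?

Line 1: delicate(3) + branch(1) + jumps(1) = 5 ✓
Line 2: intimate(3) + twilight(2) + through(1) + fisherman(3) = 9 (expected 7)
Line 3: lightning(2) + through(1) + one(1) + hurricane(3) = 7 ✓

Line 2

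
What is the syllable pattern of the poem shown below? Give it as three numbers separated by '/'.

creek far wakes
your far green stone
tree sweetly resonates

Line 1: creek (1), far (1), wakes (1) → 3
Line 2: your (1), far (1), green (1), stone (1) → 4
Line 3: tree (1), sweetly (2), resonates (3) → 6

3/4/6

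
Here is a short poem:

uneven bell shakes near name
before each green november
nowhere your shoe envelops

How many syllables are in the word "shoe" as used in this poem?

1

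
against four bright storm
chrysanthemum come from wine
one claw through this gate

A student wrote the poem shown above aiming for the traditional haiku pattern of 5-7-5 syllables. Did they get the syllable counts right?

Line 1: against(2) + four(1) + bright(1) + storm(1) = 5 ✓
Line 2: chrysanthemum(4) + come(1) + from(1) + wine(1) = 7 ✓
Line 3: one(1) + claw(1) + through(1) + this(1) + gate(1) = 5 ✓

Yes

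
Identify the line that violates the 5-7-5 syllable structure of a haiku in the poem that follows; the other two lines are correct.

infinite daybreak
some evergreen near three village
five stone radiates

Line 1: infinite (3), daybreak (2) → 5 ✓
Line 2: some (1), evergreen (3), near (1), three (1), village (2) → 8 (expected 7)
Line 3: five (1), stone (1), radiates (3) → 5 ✓

Line 2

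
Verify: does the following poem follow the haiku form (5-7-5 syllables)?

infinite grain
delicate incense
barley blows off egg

No

Line 1: infinite (3), grain (1) → 4 (expected 5)
Line 2: delicate (3), incense (2) → 5 (expected 7)
Line 3: barley (2), blows (1), off (1), egg (1) → 5 ✓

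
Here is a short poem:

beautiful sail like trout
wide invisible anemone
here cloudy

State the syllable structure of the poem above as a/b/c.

Line 1: beautiful (3), sail (1), like (1), trout (1) → 6
Line 2: wide (1), invisible (4), anemone (4) → 9
Line 3: here (1), cloudy (2) → 3

6/9/3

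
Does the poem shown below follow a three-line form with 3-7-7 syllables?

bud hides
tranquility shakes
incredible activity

No

Line 1: bud(1) + hides(1) = 2 (expected 3)
Line 2: tranquility(4) + shakes(1) = 5 (expected 7)
Line 3: incredible(4) + activity(4) = 8 (expected 7)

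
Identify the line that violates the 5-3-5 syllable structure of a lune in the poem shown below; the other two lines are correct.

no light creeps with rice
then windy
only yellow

Line 3

Line 1: no(1) + light(1) + creeps(1) + with(1) + rice(1) = 5 ✓
Line 2: then(1) + windy(2) = 3 ✓
Line 3: only(2) + yellow(2) = 4 (expected 5)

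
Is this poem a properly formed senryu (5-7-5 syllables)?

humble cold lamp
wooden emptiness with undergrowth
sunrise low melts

Line 1: "humble cold lamp": 2+1+1 = 4 (expected 5)
Line 2: "wooden emptiness with undergrowth": 2+3+1+3 = 9 (expected 7)
Line 3: "sunrise low melts": 2+1+1 = 4 (expected 5)

No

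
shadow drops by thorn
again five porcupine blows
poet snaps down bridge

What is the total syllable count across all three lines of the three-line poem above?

17

Line 1: shadow(2) + drops(1) + by(1) + thorn(1) = 5
Line 2: again(2) + five(1) + porcupine(3) + blows(1) = 7
Line 3: poet(2) + snaps(1) + down(1) + bridge(1) = 5
Total: 5 + 7 + 5 = 17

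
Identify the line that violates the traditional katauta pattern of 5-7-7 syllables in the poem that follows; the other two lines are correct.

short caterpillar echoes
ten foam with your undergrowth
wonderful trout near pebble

The first line

Line 1: short (1), caterpillar (4), echoes (2) → 7 (expected 5)
Line 2: ten (1), foam (1), with (1), your (1), undergrowth (3) → 7 ✓
Line 3: wonderful (3), trout (1), near (1), pebble (2) → 7 ✓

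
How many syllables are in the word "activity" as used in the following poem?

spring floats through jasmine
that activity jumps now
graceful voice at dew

4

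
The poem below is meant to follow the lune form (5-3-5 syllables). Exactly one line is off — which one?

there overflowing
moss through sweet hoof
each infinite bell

The second line

Line 1: "there overflowing": 1+4 = 5 ✓
Line 2: "moss through sweet hoof": 1+1+1+1 = 4 (expected 3)
Line 3: "each infinite bell": 1+3+1 = 5 ✓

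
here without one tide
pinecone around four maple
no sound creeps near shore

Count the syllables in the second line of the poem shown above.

The second line: pinecone(2) + around(2) + four(1) + maple(2) = 7

7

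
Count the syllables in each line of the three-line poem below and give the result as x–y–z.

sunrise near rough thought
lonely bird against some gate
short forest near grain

5–7–5

Line 1: sunrise(2) + near(1) + rough(1) + thought(1) = 5
Line 2: lonely(2) + bird(1) + against(2) + some(1) + gate(1) = 7
Line 3: short(1) + forest(2) + near(1) + grain(1) = 5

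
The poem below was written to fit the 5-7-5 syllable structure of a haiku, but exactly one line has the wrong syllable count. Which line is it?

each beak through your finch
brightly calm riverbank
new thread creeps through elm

Line 2

Line 1: "each beak through your finch": 1+1+1+1+1 = 5 ✓
Line 2: "brightly calm riverbank": 2+1+3 = 6 (expected 7)
Line 3: "new thread creeps through elm": 1+1+1+1+1 = 5 ✓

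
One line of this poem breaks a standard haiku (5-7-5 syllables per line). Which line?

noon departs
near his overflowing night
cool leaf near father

Line 1: noon(1) + departs(2) = 3 (expected 5)
Line 2: near(1) + his(1) + overflowing(4) + night(1) = 7 ✓
Line 3: cool(1) + leaf(1) + near(1) + father(2) = 5 ✓

Line 1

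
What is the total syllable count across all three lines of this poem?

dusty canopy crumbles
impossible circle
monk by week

Line 1: dusty (2), canopy (3), crumbles (2) → 7
Line 2: impossible (4), circle (2) → 6
Line 3: monk (1), by (1), week (1) → 3
Total: 7 + 6 + 3 = 16

16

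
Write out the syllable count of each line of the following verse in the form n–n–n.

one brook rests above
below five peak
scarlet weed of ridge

5–4–5

Line 1: "one brook rests above": 1+1+1+2 = 5
Line 2: "below five peak": 2+1+1 = 4
Line 3: "scarlet weed of ridge": 2+1+1+1 = 5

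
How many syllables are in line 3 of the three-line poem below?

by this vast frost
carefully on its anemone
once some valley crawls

Line 3: "once some valley crawls": 1+1+2+1 = 5

5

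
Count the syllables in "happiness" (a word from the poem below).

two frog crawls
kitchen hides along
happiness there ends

"happiness" has 3 syllables.

3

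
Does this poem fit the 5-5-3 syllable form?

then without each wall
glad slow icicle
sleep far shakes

Yes

Line 1: then (1), without (2), each (1), wall (1) → 5 ✓
Line 2: glad (1), slow (1), icicle (3) → 5 ✓
Line 3: sleep (1), far (1), shakes (1) → 3 ✓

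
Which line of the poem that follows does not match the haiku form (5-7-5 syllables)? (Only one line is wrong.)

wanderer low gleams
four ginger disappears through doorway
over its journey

The second line

Line 1: "wanderer low gleams": 3+1+1 = 5 ✓
Line 2: "four ginger disappears through doorway": 1+2+3+1+2 = 9 (expected 7)
Line 3: "over its journey": 2+1+2 = 5 ✓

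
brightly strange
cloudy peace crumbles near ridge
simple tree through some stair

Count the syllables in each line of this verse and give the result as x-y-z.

3-7-6

Line 1: brightly (2), strange (1) → 3
Line 2: cloudy (2), peace (1), crumbles (2), near (1), ridge (1) → 7
Line 3: simple (2), tree (1), through (1), some (1), stair (1) → 6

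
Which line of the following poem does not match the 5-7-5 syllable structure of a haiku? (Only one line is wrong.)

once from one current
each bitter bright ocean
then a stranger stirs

Line 1: "once from one current": 1+1+1+2 = 5 ✓
Line 2: "each bitter bright ocean": 1+2+1+2 = 6 (expected 7)
Line 3: "then a stranger stirs": 1+1+2+1 = 5 ✓

Line 2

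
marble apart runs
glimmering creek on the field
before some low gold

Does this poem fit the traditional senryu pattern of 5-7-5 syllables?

Line 1: marble (2), apart (2), runs (1) → 5 ✓
Line 2: glimmering (3), creek (1), on (1), the (1), field (1) → 7 ✓
Line 3: before (2), some (1), low (1), gold (1) → 5 ✓

Yes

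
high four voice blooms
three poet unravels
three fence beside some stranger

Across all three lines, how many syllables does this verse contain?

Line 1: high (1), four (1), voice (1), blooms (1) → 4
Line 2: three (1), poet (2), unravels (3) → 6
Line 3: three (1), fence (1), beside (2), some (1), stranger (2) → 7
Total: 4 + 6 + 7 = 17

17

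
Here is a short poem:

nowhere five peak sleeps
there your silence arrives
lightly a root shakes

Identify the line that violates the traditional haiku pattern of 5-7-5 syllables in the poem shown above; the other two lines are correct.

Line 2

Line 1: nowhere (2), five (1), peak (1), sleeps (1) → 5 ✓
Line 2: there (1), your (1), silence (2), arrives (2) → 6 (expected 7)
Line 3: lightly (2), a (1), root (1), shakes (1) → 5 ✓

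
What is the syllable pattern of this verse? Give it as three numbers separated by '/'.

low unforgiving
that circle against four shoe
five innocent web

5/7/5

Line 1: low(1) + unforgiving(4) = 5
Line 2: that(1) + circle(2) + against(2) + four(1) + shoe(1) = 7
Line 3: five(1) + innocent(3) + web(1) = 5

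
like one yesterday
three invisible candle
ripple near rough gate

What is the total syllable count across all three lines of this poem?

17

Line 1: "like one yesterday": 1+1+3 = 5
Line 2: "three invisible candle": 1+4+2 = 7
Line 3: "ripple near rough gate": 2+1+1+1 = 5
Total: 5 + 7 + 5 = 17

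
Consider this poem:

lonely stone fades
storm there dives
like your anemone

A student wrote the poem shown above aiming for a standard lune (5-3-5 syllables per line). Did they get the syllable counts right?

No

Line 1: lonely (2), stone (1), fades (1) → 4 (expected 5)
Line 2: storm (1), there (1), dives (1) → 3 ✓
Line 3: like (1), your (1), anemone (4) → 6 (expected 5)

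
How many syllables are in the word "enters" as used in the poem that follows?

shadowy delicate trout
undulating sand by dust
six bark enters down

2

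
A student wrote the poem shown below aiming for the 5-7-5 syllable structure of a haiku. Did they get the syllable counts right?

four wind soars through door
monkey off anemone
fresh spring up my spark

Yes

Line 1: four (1), wind (1), soars (1), through (1), door (1) → 5 ✓
Line 2: monkey (2), off (1), anemone (4) → 7 ✓
Line 3: fresh (1), spring (1), up (1), my (1), spark (1) → 5 ✓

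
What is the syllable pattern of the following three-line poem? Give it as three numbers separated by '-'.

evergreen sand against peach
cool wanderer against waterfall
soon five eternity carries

7-9-8

Line 1: "evergreen sand against peach": 3+1+2+1 = 7
Line 2: "cool wanderer against waterfall": 1+3+2+3 = 9
Line 3: "soon five eternity carries": 1+1+4+2 = 8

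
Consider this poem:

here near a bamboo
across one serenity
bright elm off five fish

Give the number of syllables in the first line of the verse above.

5

The first line: here(1) + near(1) + a(1) + bamboo(2) = 5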